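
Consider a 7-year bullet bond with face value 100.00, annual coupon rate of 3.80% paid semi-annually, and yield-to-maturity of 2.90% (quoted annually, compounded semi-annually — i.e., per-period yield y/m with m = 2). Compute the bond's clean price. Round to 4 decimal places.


Coupon per period c = face * coupon_rate / m = 1.900000
Periods per year m = 2; per-period yield y/m = 0.014500
Number of cashflows N = 14
Cashflows (t years, CF_t, discount factor 1/(1+y/m)^(m*t), PV):
  t = 0.5000: CF_t = 1.900000, DF = 0.985707, PV = 1.872844
  t = 1.0000: CF_t = 1.900000, DF = 0.971619, PV = 1.846076
  t = 1.5000: CF_t = 1.900000, DF = 0.957732, PV = 1.819690
  t = 2.0000: CF_t = 1.900000, DF = 0.944043, PV = 1.793682
  t = 2.5000: CF_t = 1.900000, DF = 0.930550, PV = 1.768045
  t = 3.0000: CF_t = 1.900000, DF = 0.917250, PV = 1.742775
  t = 3.5000: CF_t = 1.900000, DF = 0.904140, PV = 1.717866
  t = 4.0000: CF_t = 1.900000, DF = 0.891217, PV = 1.693313
  t = 4.5000: CF_t = 1.900000, DF = 0.878479, PV = 1.669111
  t = 5.0000: CF_t = 1.900000, DF = 0.865923, PV = 1.645254
  t = 5.5000: CF_t = 1.900000, DF = 0.853547, PV = 1.621739
  t = 6.0000: CF_t = 1.900000, DF = 0.841347, PV = 1.598560
  t = 6.5000: CF_t = 1.900000, DF = 0.829322, PV = 1.575712
  t = 7.0000: CF_t = 101.900000, DF = 0.817469, PV = 83.300089
Price P = sum_t PV_t = 105.664756

Answer: Price = 105.6648


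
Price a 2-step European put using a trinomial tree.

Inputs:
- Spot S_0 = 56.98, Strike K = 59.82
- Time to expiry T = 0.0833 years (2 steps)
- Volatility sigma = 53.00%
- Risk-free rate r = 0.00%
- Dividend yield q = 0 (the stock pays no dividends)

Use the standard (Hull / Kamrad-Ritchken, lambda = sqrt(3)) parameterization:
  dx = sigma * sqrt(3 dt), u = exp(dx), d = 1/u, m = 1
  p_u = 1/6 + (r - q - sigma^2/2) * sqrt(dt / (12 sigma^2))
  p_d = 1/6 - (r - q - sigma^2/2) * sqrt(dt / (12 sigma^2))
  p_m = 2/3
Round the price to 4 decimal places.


Answer: Price = V(0,0) = 5.1607

Derivation:
dt = T/N = 0.041650; dx = sigma*sqrt(3*dt) = 0.187346
u = exp(dx) = 1.206044; d = 1/u = 0.829157
p_u = 0.151055, p_m = 0.666667, p_d = 0.182279
Discount per step: exp(-r*dt) = 1.000000
Stock lattice S(k, j) with j the centered position index:
  k=0: S(0,+0) = 56.9800
  k=1: S(1,-1) = 47.2454; S(1,+0) = 56.9800; S(1,+1) = 68.7204
  k=2: S(2,-2) = 39.1738; S(2,-1) = 47.2454; S(2,+0) = 56.9800; S(2,+1) = 68.7204; S(2,+2) = 82.8798
Terminal payoffs V(N, j) = max(K - S_T, 0):
  V(2,-2) = 20.646179; V(2,-1) = 12.574637; V(2,+0) = 2.840000; V(2,+1) = 0.000000; V(2,+2) = 0.000000
Backward induction: V(k, j) = exp(-r*dt) * [p_u * V(k+1, j+1) + p_m * V(k+1, j) + p_d * V(k+1, j-1)]
  V(1,-1) = exp(-r*dt) * [p_u*2.840000 + p_m*12.574637 + p_d*20.646179] = 12.575447
  V(1,+0) = exp(-r*dt) * [p_u*0.000000 + p_m*2.840000 + p_d*12.574637] = 4.185423
  V(1,+1) = exp(-r*dt) * [p_u*0.000000 + p_m*0.000000 + p_d*2.840000] = 0.517672
  V(0,+0) = exp(-r*dt) * [p_u*0.517672 + p_m*4.185423 + p_d*12.575447] = 5.160717


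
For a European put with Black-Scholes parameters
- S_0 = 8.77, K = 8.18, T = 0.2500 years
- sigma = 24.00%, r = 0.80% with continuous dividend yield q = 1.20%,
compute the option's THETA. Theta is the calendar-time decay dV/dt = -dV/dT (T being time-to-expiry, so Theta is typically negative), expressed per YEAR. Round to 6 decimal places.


d1 = 0.6320387981; d2 = 0.5120387981
phi(d1) = 0.3267123841; exp(-qT) = 0.9970044955; exp(-rT) = 0.9980019987
Theta = -S*exp(-qT)*phi(d1)*sigma/(2*sqrt(T)) + r*K*exp(-rT)*N(-d2) - q*S*exp(-qT)*N(-d1)
N(-d1) = 0.2636807626; N(-d2) = 0.3043119281; sqrt(T) = 0.5000000000
Term 1 = -8.7700 * 0.9970044955 * 0.3267123841 * 0.2400 / (2 * 0.5000000000) = -0.6856043248
Term 2 = 0.0080 * 8.1800 * 0.9980019987 * 0.3043119281 = 0.0198743840
Term 3 = -0.0120 * 8.7700 * 0.9970044955 * 0.2636807626 = -0.0276666389
Theta = -0.6856043248 + (0.0198743840) + (-0.0276666389) = -0.693397

Answer: Theta = -0.693397


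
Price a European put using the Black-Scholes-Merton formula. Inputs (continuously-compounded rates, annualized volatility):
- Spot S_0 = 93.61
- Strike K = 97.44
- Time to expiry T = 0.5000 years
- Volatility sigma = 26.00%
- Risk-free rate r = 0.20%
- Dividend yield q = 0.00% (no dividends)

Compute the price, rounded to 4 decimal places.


Answer: Price = 9.0162

Derivation:
d1 = (ln(S/K) + (r - q + 0.5*sigma^2) * T) / (sigma * sqrt(T)) = -0.12074984
d2 = d1 - sigma * sqrt(T) = -0.30459761
exp(-rT) = 0.99900050; exp(-qT) = 1.00000000
P = K * exp(-rT) * N(-d2) - S_0 * exp(-qT) * N(-d1)
N(-d1) = 0.54805541; N(-d2) = 0.61966368
P = 97.4400 * 0.99900050 * 0.61966368 - 93.6100 * 1.00000000 * 0.54805541 = 9.0162


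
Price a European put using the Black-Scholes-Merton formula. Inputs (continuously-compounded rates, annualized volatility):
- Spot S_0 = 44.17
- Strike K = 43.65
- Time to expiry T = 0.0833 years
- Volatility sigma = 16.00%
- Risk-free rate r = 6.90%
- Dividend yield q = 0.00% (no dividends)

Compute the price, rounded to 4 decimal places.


Answer: Price = 0.4793

Derivation:
d1 = (ln(S/K) + (r - q + 0.5*sigma^2) * T) / (sigma * sqrt(T)) = 0.40400552
d2 = d1 - sigma * sqrt(T) = 0.35782674
exp(-rT) = 0.99426879; exp(-qT) = 1.00000000
P = K * exp(-rT) * N(-d2) - S_0 * exp(-qT) * N(-d1)
N(-d1) = 0.34310433; N(-d2) = 0.36023649
P = 43.6500 * 0.99426879 * 0.36023649 - 44.1700 * 1.00000000 * 0.34310433 = 0.4793


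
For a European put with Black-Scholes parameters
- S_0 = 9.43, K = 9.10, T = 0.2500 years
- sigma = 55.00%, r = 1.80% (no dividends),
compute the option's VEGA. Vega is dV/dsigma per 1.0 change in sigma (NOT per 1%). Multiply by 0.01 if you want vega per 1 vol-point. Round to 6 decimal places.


Answer: Vega = 1.806974

Derivation:
d1 = 0.2833970295; d2 = 0.0083970295
phi(d1) = 0.3832393802; exp(-qT) = 1.0000000000; exp(-rT) = 0.9955101098
Vega = S * exp(-qT) * phi(d1) * sqrt(T) = 9.4300 * 1.0000000000 * 0.3832393802 * 0.5000000000 = 1.806974


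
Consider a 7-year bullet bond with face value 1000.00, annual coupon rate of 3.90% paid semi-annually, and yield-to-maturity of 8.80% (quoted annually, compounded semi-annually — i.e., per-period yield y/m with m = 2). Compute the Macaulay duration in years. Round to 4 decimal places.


Answer: Macaulay duration = 6.0348 years

Derivation:
Coupon per period c = face * coupon_rate / m = 19.500000
Periods per year m = 2; per-period yield y/m = 0.044000
Number of cashflows N = 14
Cashflows (t years, CF_t, discount factor 1/(1+y/m)^(m*t), PV):
  t = 0.5000: CF_t = 19.500000, DF = 0.957854, PV = 18.678161
  t = 1.0000: CF_t = 19.500000, DF = 0.917485, PV = 17.890959
  t = 1.5000: CF_t = 19.500000, DF = 0.878817, PV = 17.136934
  t = 2.0000: CF_t = 19.500000, DF = 0.841779, PV = 16.414687
  t = 2.5000: CF_t = 19.500000, DF = 0.806302, PV = 15.722881
  t = 3.0000: CF_t = 19.500000, DF = 0.772320, PV = 15.060231
  t = 3.5000: CF_t = 19.500000, DF = 0.739770, PV = 14.425508
  t = 4.0000: CF_t = 19.500000, DF = 0.708592, PV = 13.817537
  t = 4.5000: CF_t = 19.500000, DF = 0.678728, PV = 13.235188
  t = 5.0000: CF_t = 19.500000, DF = 0.650122, PV = 12.677383
  t = 5.5000: CF_t = 19.500000, DF = 0.622722, PV = 12.143088
  t = 6.0000: CF_t = 19.500000, DF = 0.596477, PV = 11.631310
  t = 6.5000: CF_t = 19.500000, DF = 0.571339, PV = 11.141101
  t = 7.0000: CF_t = 1019.500000, DF = 0.547259, PV = 557.930687
Price P = sum_t PV_t = 747.905654
Macaulay numerator sum_t t * PV_t:
  t * PV_t at t = 0.5000: 9.339080
  t * PV_t at t = 1.0000: 17.890959
  t * PV_t at t = 1.5000: 25.705400
  t * PV_t at t = 2.0000: 32.829375
  t * PV_t at t = 2.5000: 39.307202
  t * PV_t at t = 3.0000: 45.180692
  t * PV_t at t = 3.5000: 50.489279
  t * PV_t at t = 4.0000: 55.270146
  t * PV_t at t = 4.5000: 59.558347
  t * PV_t at t = 5.0000: 63.386917
  t * PV_t at t = 5.5000: 66.786981
  t * PV_t at t = 6.0000: 69.787859
  t * PV_t at t = 6.5000: 72.417159
  t * PV_t at t = 7.0000: 3905.514808
Macaulay duration D = (sum_t t * PV_t) / P = 4513.464205 / 747.905654 = 6.034804


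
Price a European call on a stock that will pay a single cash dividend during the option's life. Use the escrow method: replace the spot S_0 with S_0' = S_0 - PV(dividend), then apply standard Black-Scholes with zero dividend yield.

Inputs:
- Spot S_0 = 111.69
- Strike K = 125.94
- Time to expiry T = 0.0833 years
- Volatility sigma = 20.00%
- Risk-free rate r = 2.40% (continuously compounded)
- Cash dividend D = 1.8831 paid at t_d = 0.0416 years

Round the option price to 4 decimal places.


Answer: Price = 0.0221

Derivation:
PV(D) = D * exp(-r * t_d) = 1.8831 * 0.99900210 = 1.88122085
S_0' = S_0 - PV(D) = 111.6900 - 1.88122085 = 109.80877915
d1 = (ln(S_0'/K) + (r + sigma^2/2)*T) / (sigma*sqrt(T)) = -2.31101666
d2 = d1 - sigma*sqrt(T) = -2.36874014
exp(-rT) = 0.99800280
N(d1) = 0.01041597; N(d2) = 0.00892439
C = S_0' * N(d1) - K * exp(-rT) * N(d2) = 109.80877915 * 0.01041597 - 125.9400 * 0.99800280 * 0.00892439 = 0.0221


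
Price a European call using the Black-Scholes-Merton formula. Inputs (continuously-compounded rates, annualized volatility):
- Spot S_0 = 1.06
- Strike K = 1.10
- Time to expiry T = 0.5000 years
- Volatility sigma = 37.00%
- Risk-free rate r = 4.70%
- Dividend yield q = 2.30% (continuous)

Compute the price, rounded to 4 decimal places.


Answer: Price = 0.0977

Derivation:
d1 = (ln(S/K) + (r - q + 0.5*sigma^2) * T) / (sigma * sqrt(T)) = 0.03510204
d2 = d1 - sigma * sqrt(T) = -0.22652747
exp(-rT) = 0.97677397; exp(-qT) = 0.98856587
C = S_0 * exp(-qT) * N(d1) - K * exp(-rT) * N(d2)
N(d1) = 0.51400081; N(d2) = 0.41039560
C = 1.0600 * 0.98856587 * 0.51400081 - 1.1000 * 0.97677397 * 0.41039560 = 0.0977


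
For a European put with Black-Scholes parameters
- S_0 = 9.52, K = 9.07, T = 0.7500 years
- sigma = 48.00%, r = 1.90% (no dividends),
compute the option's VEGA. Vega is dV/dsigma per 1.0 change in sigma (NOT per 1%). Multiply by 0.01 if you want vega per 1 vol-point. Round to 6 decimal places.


d1 = 0.3586129037; d2 = -0.0570792901
phi(d1) = 0.3740970061; exp(-qT) = 1.0000000000; exp(-rT) = 0.9858510507
Vega = S * exp(-qT) * phi(d1) * sqrt(T) = 9.5200 * 1.0000000000 * 0.3740970061 * 0.8660254038 = 3.084266

Answer: Vega = 3.084266


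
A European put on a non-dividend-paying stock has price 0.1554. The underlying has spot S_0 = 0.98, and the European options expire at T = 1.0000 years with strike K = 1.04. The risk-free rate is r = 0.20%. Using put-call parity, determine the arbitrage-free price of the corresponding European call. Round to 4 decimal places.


Answer: Call price = 0.0975

Derivation:
Put-call parity: C - P = S_0 * exp(-qT) - K * exp(-rT).
S_0 * exp(-qT) = 0.9800 * 1.00000000 = 0.98000000
K * exp(-rT) = 1.0400 * 0.99800200 = 1.03792208
C = P + S*exp(-qT) - K*exp(-rT)
C = 0.1554 + 0.98000000 - 1.03792208 = 0.0975


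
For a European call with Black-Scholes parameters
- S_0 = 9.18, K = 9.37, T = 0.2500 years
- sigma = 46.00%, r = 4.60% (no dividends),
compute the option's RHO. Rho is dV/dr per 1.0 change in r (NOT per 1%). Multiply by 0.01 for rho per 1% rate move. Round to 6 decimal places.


Answer: Rho = 1.016084

Derivation:
d1 = 0.0759309060; d2 = -0.1540690940
phi(d1) = 0.3977938851; exp(-qT) = 1.0000000000; exp(-rT) = 0.9885658722
N(d2) = 0.4387776284
Rho = K*T*exp(-rT)*N(d2) = 9.3700 * 0.2500 * 0.9885658722 * 0.4387776284 = 1.016084


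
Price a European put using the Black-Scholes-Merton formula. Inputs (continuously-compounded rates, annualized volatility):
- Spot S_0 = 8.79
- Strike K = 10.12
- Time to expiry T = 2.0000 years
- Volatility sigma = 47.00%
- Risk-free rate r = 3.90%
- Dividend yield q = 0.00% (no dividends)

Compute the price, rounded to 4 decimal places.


d1 = (ln(S/K) + (r - q + 0.5*sigma^2) * T) / (sigma * sqrt(T)) = 0.23770981
d2 = d1 - sigma * sqrt(T) = -0.42697056
exp(-rT) = 0.92496443; exp(-qT) = 1.00000000
P = K * exp(-rT) * N(-d2) - S_0 * exp(-qT) * N(-d1)
N(-d1) = 0.40605309; N(-d2) = 0.66529961
P = 10.1200 * 0.92496443 * 0.66529961 - 8.7900 * 1.00000000 * 0.40605309 = 2.6584

Answer: Price = 2.6584


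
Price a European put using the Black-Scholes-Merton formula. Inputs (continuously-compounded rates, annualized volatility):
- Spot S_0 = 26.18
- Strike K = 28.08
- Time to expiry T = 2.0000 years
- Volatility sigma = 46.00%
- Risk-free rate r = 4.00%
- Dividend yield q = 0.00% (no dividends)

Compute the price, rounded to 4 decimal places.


Answer: Price = 6.5148

Derivation:
d1 = (ln(S/K) + (r - q + 0.5*sigma^2) * T) / (sigma * sqrt(T)) = 0.34054598
d2 = d1 - sigma * sqrt(T) = -0.30999226
exp(-rT) = 0.92311635; exp(-qT) = 1.00000000
P = K * exp(-rT) * N(-d2) - S_0 * exp(-qT) * N(-d1)
N(-d1) = 0.36672270; N(-d2) = 0.62171658
P = 28.0800 * 0.92311635 * 0.62171658 - 26.1800 * 1.00000000 * 0.36672270 = 6.5148


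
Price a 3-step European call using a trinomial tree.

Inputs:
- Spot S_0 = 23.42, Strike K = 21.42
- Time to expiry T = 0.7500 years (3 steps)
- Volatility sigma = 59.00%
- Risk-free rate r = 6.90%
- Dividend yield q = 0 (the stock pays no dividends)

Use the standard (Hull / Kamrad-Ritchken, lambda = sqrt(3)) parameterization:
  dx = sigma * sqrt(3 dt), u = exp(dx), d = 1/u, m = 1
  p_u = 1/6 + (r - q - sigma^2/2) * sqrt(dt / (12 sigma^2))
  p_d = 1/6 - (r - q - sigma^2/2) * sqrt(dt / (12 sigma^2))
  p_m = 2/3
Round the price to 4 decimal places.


Answer: Price = V(0,0) = 5.9840

Derivation:
dt = T/N = 0.250000; dx = sigma*sqrt(3*dt) = 0.510955
u = exp(dx) = 1.666882; d = 1/u = 0.599922
p_u = 0.140967, p_m = 0.666667, p_d = 0.192366
Discount per step: exp(-r*dt) = 0.982898
Stock lattice S(k, j) with j the centered position index:
  k=0: S(0,+0) = 23.4200
  k=1: S(1,-1) = 14.0502; S(1,+0) = 23.4200; S(1,+1) = 39.0384
  k=2: S(2,-2) = 8.4290; S(2,-1) = 14.0502; S(2,+0) = 23.4200; S(2,+1) = 39.0384; S(2,+2) = 65.0724
  k=3: S(3,-3) = 5.0568; S(3,-2) = 8.4290; S(3,-1) = 14.0502; S(3,+0) = 23.4200; S(3,+1) = 39.0384; S(3,+2) = 65.0724; S(3,+3) = 108.4680
Terminal payoffs V(N, j) = max(S_T - K, 0):
  V(3,-3) = 0.000000; V(3,-2) = 0.000000; V(3,-1) = 0.000000; V(3,+0) = 2.000000; V(3,+1) = 17.618383; V(3,+2) = 43.652389; V(3,+3) = 87.048013
Backward induction: V(k, j) = exp(-r*dt) * [p_u * V(k+1, j+1) + p_m * V(k+1, j) + p_d * V(k+1, j-1)]
  V(2,-2) = exp(-r*dt) * [p_u*0.000000 + p_m*0.000000 + p_d*0.000000] = 0.000000
  V(2,-1) = exp(-r*dt) * [p_u*2.000000 + p_m*0.000000 + p_d*0.000000] = 0.277113
  V(2,+0) = exp(-r*dt) * [p_u*17.618383 + p_m*2.000000 + p_d*0.000000] = 3.751670
  V(2,+1) = exp(-r*dt) * [p_u*43.652389 + p_m*17.618383 + p_d*2.000000] = 17.971186
  V(2,+2) = exp(-r*dt) * [p_u*87.048013 + p_m*43.652389 + p_d*17.618383] = 43.996173
  V(1,-1) = exp(-r*dt) * [p_u*3.751670 + p_m*0.277113 + p_d*0.000000] = 0.701400
  V(1,+0) = exp(-r*dt) * [p_u*17.971186 + p_m*3.751670 + p_d*0.277113] = 5.000758
  V(1,+1) = exp(-r*dt) * [p_u*43.996173 + p_m*17.971186 + p_d*3.751670] = 18.581198
  V(0,+0) = exp(-r*dt) * [p_u*18.581198 + p_m*5.000758 + p_d*0.701400] = 5.983985


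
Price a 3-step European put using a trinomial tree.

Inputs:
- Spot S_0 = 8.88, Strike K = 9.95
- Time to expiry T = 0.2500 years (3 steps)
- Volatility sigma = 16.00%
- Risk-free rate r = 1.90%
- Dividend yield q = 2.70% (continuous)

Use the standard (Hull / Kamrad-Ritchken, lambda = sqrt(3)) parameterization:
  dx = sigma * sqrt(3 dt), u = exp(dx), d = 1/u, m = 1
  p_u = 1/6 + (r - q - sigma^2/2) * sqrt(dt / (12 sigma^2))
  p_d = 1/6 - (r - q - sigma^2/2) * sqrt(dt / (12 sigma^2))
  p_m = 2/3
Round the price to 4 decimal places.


dt = T/N = 0.083333; dx = sigma*sqrt(3*dt) = 0.080000
u = exp(dx) = 1.083287; d = 1/u = 0.923116
p_u = 0.155833, p_m = 0.666667, p_d = 0.177500
Discount per step: exp(-r*dt) = 0.998418
Stock lattice S(k, j) with j the centered position index:
  k=0: S(0,+0) = 8.8800
  k=1: S(1,-1) = 8.1973; S(1,+0) = 8.8800; S(1,+1) = 9.6196
  k=2: S(2,-2) = 7.5670; S(2,-1) = 8.1973; S(2,+0) = 8.8800; S(2,+1) = 9.6196; S(2,+2) = 10.4208
  k=3: S(3,-3) = 6.9853; S(3,-2) = 7.5670; S(3,-1) = 8.1973; S(3,+0) = 8.8800; S(3,+1) = 9.6196; S(3,+2) = 10.4208; S(3,+3) = 11.2887
Terminal payoffs V(N, j) = max(K - S_T, 0):
  V(3,-3) = 2.964745; V(3,-2) = 2.382963; V(3,-1) = 1.752727; V(3,+0) = 1.070000; V(3,+1) = 0.330411; V(3,+2) = 0.000000; V(3,+3) = 0.000000
Backward induction: V(k, j) = exp(-r*dt) * [p_u * V(k+1, j+1) + p_m * V(k+1, j) + p_d * V(k+1, j-1)]
  V(2,-2) = exp(-r*dt) * [p_u*1.752727 + p_m*2.382963 + p_d*2.964745] = 2.384239
  V(2,-1) = exp(-r*dt) * [p_u*1.070000 + p_m*1.752727 + p_d*2.382963] = 1.755421
  V(2,+0) = exp(-r*dt) * [p_u*0.330411 + p_m*1.070000 + p_d*1.752727] = 1.074229
  V(2,+1) = exp(-r*dt) * [p_u*0.000000 + p_m*0.330411 + p_d*1.070000] = 0.409550
  V(2,+2) = exp(-r*dt) * [p_u*0.000000 + p_m*0.000000 + p_d*0.330411] = 0.058555
  V(1,-1) = exp(-r*dt) * [p_u*1.074229 + p_m*1.755421 + p_d*2.384239] = 1.758098
  V(1,+0) = exp(-r*dt) * [p_u*0.409550 + p_m*1.074229 + p_d*1.755421] = 1.089835
  V(1,+1) = exp(-r*dt) * [p_u*0.058555 + p_m*0.409550 + p_d*1.074229] = 0.472086
  V(0,+0) = exp(-r*dt) * [p_u*0.472086 + p_m*1.089835 + p_d*1.758098] = 1.110426

Answer: Price = V(0,0) = 1.1104


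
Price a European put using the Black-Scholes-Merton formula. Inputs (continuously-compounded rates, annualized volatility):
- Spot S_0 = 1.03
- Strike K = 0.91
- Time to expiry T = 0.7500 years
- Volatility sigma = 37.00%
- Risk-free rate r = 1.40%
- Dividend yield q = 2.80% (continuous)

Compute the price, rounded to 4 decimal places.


Answer: Price = 0.0749

Derivation:
d1 = (ln(S/K) + (r - q + 0.5*sigma^2) * T) / (sigma * sqrt(T)) = 0.51401957
d2 = d1 - sigma * sqrt(T) = 0.19359017
exp(-rT) = 0.98955493; exp(-qT) = 0.97921896
P = K * exp(-rT) * N(-d2) - S_0 * exp(-qT) * N(-d1)
N(-d1) = 0.30361915; N(-d2) = 0.42324840
P = 0.9100 * 0.98955493 * 0.42324840 - 1.0300 * 0.97921896 * 0.30361915 = 0.0749


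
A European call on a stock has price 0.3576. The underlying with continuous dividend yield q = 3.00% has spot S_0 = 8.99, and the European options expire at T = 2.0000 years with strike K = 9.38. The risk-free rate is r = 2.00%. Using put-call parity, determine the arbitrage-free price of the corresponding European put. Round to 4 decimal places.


Put-call parity: C - P = S_0 * exp(-qT) - K * exp(-rT).
S_0 * exp(-qT) = 8.9900 * 0.94176453 = 8.46646316
K * exp(-rT) = 9.3800 * 0.96078944 = 9.01220494
P = C - S*exp(-qT) + K*exp(-rT)
P = 0.3576 - 8.46646316 + 9.01220494 = 0.9033

Answer: Put price = 0.9033


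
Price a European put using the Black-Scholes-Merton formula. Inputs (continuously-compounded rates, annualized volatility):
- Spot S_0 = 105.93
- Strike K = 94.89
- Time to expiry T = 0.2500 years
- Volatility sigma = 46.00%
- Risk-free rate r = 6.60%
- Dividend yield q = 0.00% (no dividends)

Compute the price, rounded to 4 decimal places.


d1 = (ln(S/K) + (r - q + 0.5*sigma^2) * T) / (sigma * sqrt(T)) = 0.66526162
d2 = d1 - sigma * sqrt(T) = 0.43526162
exp(-rT) = 0.98363538; exp(-qT) = 1.00000000
P = K * exp(-rT) * N(-d2) - S_0 * exp(-qT) * N(-d1)
N(-d1) = 0.25294159; N(-d2) = 0.33168627
P = 94.8900 * 0.98363538 * 0.33168627 - 105.9300 * 1.00000000 * 0.25294159 = 4.1646

Answer: Price = 4.1646


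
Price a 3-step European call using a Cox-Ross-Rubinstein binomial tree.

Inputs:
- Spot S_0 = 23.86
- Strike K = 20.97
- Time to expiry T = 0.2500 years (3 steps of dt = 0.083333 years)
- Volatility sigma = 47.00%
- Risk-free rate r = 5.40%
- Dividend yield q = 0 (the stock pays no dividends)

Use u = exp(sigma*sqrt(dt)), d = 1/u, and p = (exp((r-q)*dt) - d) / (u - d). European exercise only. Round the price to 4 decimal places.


dt = T/N = 0.083333
u = exp(sigma*sqrt(dt)) = 1.145312; d = 1/u = 0.873124
p = (exp((r-q)*dt) - d) / (u - d) = 0.482703
Discount per step: exp(-r*dt) = 0.995510
Stock lattice S(k, i) with i counting down-moves:
  k=0: S(0,0) = 23.8600
  k=1: S(1,0) = 27.3272; S(1,1) = 20.8327
  k=2: S(2,0) = 31.2981; S(2,1) = 23.8600; S(2,2) = 18.1896
  k=3: S(3,0) = 35.8461; S(3,1) = 27.3272; S(3,2) = 20.8327; S(3,3) = 15.8818
Terminal payoffs V(N, i) = max(S_T - K, 0):
  V(3,0) = 14.876121; V(3,1) = 6.357150; V(3,2) = 0.000000; V(3,3) = 0.000000
Backward induction: V(k, i) = exp(-r*dt) * [p * V(k+1, i) + (1-p) * V(k+1, i+1)].
  V(2,0) = exp(-r*dt) * [p*14.876121 + (1-p)*6.357150] = 10.422273
  V(2,1) = exp(-r*dt) * [p*6.357150 + (1-p)*0.000000] = 3.054835
  V(2,2) = exp(-r*dt) * [p*0.000000 + (1-p)*0.000000] = 0.000000
  V(1,0) = exp(-r*dt) * [p*10.422273 + (1-p)*3.054835] = 6.581433
  V(1,1) = exp(-r*dt) * [p*3.054835 + (1-p)*0.000000] = 1.467956
  V(0,0) = exp(-r*dt) * [p*6.581433 + (1-p)*1.467956] = 3.918571

Answer: Price = V(0,0) = 3.9186


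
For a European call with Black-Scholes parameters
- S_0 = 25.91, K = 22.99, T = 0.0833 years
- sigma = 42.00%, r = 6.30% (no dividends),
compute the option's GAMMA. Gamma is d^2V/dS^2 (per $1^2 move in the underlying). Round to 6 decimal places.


d1 = 1.0902934592; d2 = 0.9690741538
phi(d1) = 0.2201803167; exp(-qT) = 1.0000000000; exp(-rT) = 0.9947658462
Gamma = exp(-qT) * phi(d1) / (S * sigma * sqrt(T)) = 1.0000000000 * 0.2201803167 / (25.9100 * 0.4200 * 0.2886173938) = 0.070103

Answer: Gamma = 0.070103


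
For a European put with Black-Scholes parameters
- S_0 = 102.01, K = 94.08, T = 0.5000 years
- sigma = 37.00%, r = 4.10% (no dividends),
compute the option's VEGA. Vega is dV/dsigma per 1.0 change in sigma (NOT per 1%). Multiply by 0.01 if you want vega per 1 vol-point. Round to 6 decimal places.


d1 = 0.5184826591; d2 = 0.2568531501
phi(d1) = 0.3487671864; exp(-qT) = 1.0000000000; exp(-rT) = 0.9797086965
Vega = S * exp(-qT) * phi(d1) * sqrt(T) = 102.0100 * 1.0000000000 * 0.3487671864 * 0.7071067812 = 25.157262

Answer: Vega = 25.157262


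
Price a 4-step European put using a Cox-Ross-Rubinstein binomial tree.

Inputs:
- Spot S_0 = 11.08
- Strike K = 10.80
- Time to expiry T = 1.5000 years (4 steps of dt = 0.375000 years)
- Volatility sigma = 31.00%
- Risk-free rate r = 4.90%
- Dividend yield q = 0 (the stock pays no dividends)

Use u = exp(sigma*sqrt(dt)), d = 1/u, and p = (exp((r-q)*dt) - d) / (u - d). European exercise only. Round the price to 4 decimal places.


Answer: Price = V(0,0) = 1.0672

Derivation:
dt = T/N = 0.375000
u = exp(sigma*sqrt(dt)) = 1.209051; d = 1/u = 0.827095
p = (exp((r-q)*dt) - d) / (u - d) = 0.501236
Discount per step: exp(-r*dt) = 0.981793
Stock lattice S(k, i) with i counting down-moves:
  k=0: S(0,0) = 11.0800
  k=1: S(1,0) = 13.3963; S(1,1) = 9.1642
  k=2: S(2,0) = 16.1968; S(2,1) = 11.0800; S(2,2) = 7.5797
  k=3: S(3,0) = 19.5827; S(3,1) = 13.3963; S(3,2) = 9.1642; S(3,3) = 6.2691
  k=4: S(4,0) = 23.6765; S(4,1) = 16.1968; S(4,2) = 11.0800; S(4,3) = 7.5797; S(4,4) = 5.1852
Terminal payoffs V(N, i) = max(K - S_T, 0):
  V(4,0) = 0.000000; V(4,1) = 0.000000; V(4,2) = 0.000000; V(4,3) = 3.220322; V(4,4) = 5.614844
Backward induction: V(k, i) = exp(-r*dt) * [p * V(k+1, i) + (1-p) * V(k+1, i+1)].
  V(3,0) = exp(-r*dt) * [p*0.000000 + (1-p)*0.000000] = 0.000000
  V(3,1) = exp(-r*dt) * [p*0.000000 + (1-p)*0.000000] = 0.000000
  V(3,2) = exp(-r*dt) * [p*0.000000 + (1-p)*3.220322] = 1.576938
  V(3,3) = exp(-r*dt) * [p*3.220322 + (1-p)*5.614844] = 4.334246
  V(2,0) = exp(-r*dt) * [p*0.000000 + (1-p)*0.000000] = 0.000000
  V(2,1) = exp(-r*dt) * [p*0.000000 + (1-p)*1.576938] = 0.772200
  V(2,2) = exp(-r*dt) * [p*1.576938 + (1-p)*4.334246] = 2.898434
  V(1,0) = exp(-r*dt) * [p*0.000000 + (1-p)*0.772200] = 0.378134
  V(1,1) = exp(-r*dt) * [p*0.772200 + (1-p)*2.898434] = 1.799322
  V(0,0) = exp(-r*dt) * [p*0.378134 + (1-p)*1.799322] = 1.067181


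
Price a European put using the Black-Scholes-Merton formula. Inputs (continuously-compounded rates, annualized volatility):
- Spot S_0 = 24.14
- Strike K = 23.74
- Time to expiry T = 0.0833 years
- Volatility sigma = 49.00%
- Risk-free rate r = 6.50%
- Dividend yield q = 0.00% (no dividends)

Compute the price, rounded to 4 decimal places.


d1 = (ln(S/K) + (r - q + 0.5*sigma^2) * T) / (sigma * sqrt(T)) = 0.22714551
d2 = d1 - sigma * sqrt(T) = 0.08572299
exp(-rT) = 0.99460013; exp(-qT) = 1.00000000
P = K * exp(-rT) * N(-d2) - S_0 * exp(-qT) * N(-d1)
N(-d1) = 0.41015530; N(-d2) = 0.46584331
P = 23.7400 * 0.99460013 * 0.46584331 - 24.1400 * 1.00000000 * 0.41015530 = 1.0983

Answer: Price = 1.0983


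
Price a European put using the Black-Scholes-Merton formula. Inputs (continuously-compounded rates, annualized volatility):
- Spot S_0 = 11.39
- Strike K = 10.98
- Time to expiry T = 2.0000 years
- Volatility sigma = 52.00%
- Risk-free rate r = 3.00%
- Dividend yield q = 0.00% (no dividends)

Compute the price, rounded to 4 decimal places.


Answer: Price = 2.6182

Derivation:
d1 = (ln(S/K) + (r - q + 0.5*sigma^2) * T) / (sigma * sqrt(T)) = 0.49913626
d2 = d1 - sigma * sqrt(T) = -0.23625479
exp(-rT) = 0.94176453; exp(-qT) = 1.00000000
P = K * exp(-rT) * N(-d2) - S_0 * exp(-qT) * N(-d1)
N(-d1) = 0.30884170; N(-d2) = 0.59338252
P = 10.9800 * 0.94176453 * 0.59338252 - 11.3900 * 1.00000000 * 0.30884170 = 2.6182


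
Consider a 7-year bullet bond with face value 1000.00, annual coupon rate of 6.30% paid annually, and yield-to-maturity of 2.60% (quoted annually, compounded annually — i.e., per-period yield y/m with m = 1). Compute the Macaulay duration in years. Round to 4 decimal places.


Coupon per period c = face * coupon_rate / m = 63.000000
Periods per year m = 1; per-period yield y/m = 0.026000
Number of cashflows N = 7
Cashflows (t years, CF_t, discount factor 1/(1+y/m)^(m*t), PV):
  t = 1.0000: CF_t = 63.000000, DF = 0.974659, PV = 61.403509
  t = 2.0000: CF_t = 63.000000, DF = 0.949960, PV = 59.847474
  t = 3.0000: CF_t = 63.000000, DF = 0.925887, PV = 58.330872
  t = 4.0000: CF_t = 63.000000, DF = 0.902424, PV = 56.852702
  t = 5.0000: CF_t = 63.000000, DF = 0.879555, PV = 55.411990
  t = 6.0000: CF_t = 63.000000, DF = 0.857266, PV = 54.007787
  t = 7.0000: CF_t = 1063.000000, DF = 0.835542, PV = 888.181533
Price P = sum_t PV_t = 1234.035867
Macaulay numerator sum_t t * PV_t:
  t * PV_t at t = 1.0000: 61.403509
  t * PV_t at t = 2.0000: 119.694949
  t * PV_t at t = 3.0000: 174.992615
  t * PV_t at t = 4.0000: 227.410806
  t * PV_t at t = 5.0000: 277.059949
  t * PV_t at t = 6.0000: 324.046724
  t * PV_t at t = 7.0000: 6217.270731
Macaulay duration D = (sum_t t * PV_t) / P = 7401.879283 / 1234.035867 = 5.998107

Answer: Macaulay duration = 5.9981 years


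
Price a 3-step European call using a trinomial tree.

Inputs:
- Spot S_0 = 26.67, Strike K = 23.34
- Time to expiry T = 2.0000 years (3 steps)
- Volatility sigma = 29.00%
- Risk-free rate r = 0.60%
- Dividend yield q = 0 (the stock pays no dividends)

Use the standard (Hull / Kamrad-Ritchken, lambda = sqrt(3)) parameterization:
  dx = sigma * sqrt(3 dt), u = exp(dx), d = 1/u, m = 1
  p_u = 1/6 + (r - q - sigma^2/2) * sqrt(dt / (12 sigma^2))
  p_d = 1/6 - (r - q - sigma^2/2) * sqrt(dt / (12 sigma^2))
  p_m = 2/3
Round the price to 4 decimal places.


Answer: Price = V(0,0) = 6.1258

Derivation:
dt = T/N = 0.666667; dx = sigma*sqrt(3*dt) = 0.410122
u = exp(dx) = 1.507002; d = 1/u = 0.663569
p_u = 0.137366, p_m = 0.666667, p_d = 0.195967
Discount per step: exp(-r*dt) = 0.996008
Stock lattice S(k, j) with j the centered position index:
  k=0: S(0,+0) = 26.6700
  k=1: S(1,-1) = 17.6974; S(1,+0) = 26.6700; S(1,+1) = 40.1917
  k=2: S(2,-2) = 11.7434; S(2,-1) = 17.6974; S(2,+0) = 26.6700; S(2,+1) = 40.1917; S(2,+2) = 60.5690
  k=3: S(3,-3) = 7.7926; S(3,-2) = 11.7434; S(3,-1) = 17.6974; S(3,+0) = 26.6700; S(3,+1) = 40.1917; S(3,+2) = 60.5690; S(3,+3) = 91.2776
Terminal payoffs V(N, j) = max(S_T - K, 0):
  V(3,-3) = 0.000000; V(3,-2) = 0.000000; V(3,-1) = 0.000000; V(3,+0) = 3.330000; V(3,+1) = 16.851731; V(3,+2) = 37.229000; V(3,+3) = 67.937575
Backward induction: V(k, j) = exp(-r*dt) * [p_u * V(k+1, j+1) + p_m * V(k+1, j) + p_d * V(k+1, j-1)]
  V(2,-2) = exp(-r*dt) * [p_u*0.000000 + p_m*0.000000 + p_d*0.000000] = 0.000000
  V(2,-1) = exp(-r*dt) * [p_u*3.330000 + p_m*0.000000 + p_d*0.000000] = 0.455604
  V(2,+0) = exp(-r*dt) * [p_u*16.851731 + p_m*3.330000 + p_d*0.000000] = 4.516759
  V(2,+1) = exp(-r*dt) * [p_u*37.229000 + p_m*16.851731 + p_d*3.330000] = 16.933204
  V(2,+2) = exp(-r*dt) * [p_u*67.937575 + p_m*37.229000 + p_d*16.851731] = 37.304540
  V(1,-1) = exp(-r*dt) * [p_u*4.516759 + p_m*0.455604 + p_d*0.000000] = 0.920498
  V(1,+0) = exp(-r*dt) * [p_u*16.933204 + p_m*4.516759 + p_d*0.455604] = 5.404847
  V(1,+1) = exp(-r*dt) * [p_u*37.304540 + p_m*16.933204 + p_d*4.516759] = 17.229274
  V(0,+0) = exp(-r*dt) * [p_u*17.229274 + p_m*5.404847 + p_d*0.920498] = 6.125790


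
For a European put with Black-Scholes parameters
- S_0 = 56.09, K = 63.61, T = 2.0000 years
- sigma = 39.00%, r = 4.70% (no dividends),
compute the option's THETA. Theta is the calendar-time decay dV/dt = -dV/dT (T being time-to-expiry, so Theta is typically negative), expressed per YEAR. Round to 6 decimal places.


d1 = 0.2180914085; d2 = -0.3334518808
phi(d1) = 0.3895665904; exp(-qT) = 1.0000000000; exp(-rT) = 0.9102827622
Theta = -S*exp(-qT)*phi(d1)*sigma/(2*sqrt(T)) + r*K*exp(-rT)*N(-d2) - q*S*exp(-qT)*N(-d1)
N(-d1) = 0.4136789457; N(-d2) = 0.6306033968; sqrt(T) = 1.4142135624
Term 1 = -56.0900 * 1.0000000000 * 0.3895665904 * 0.3900 / (2 * 1.4142135624) = -3.0129141553
Term 2 = 0.0470 * 63.6100 * 0.9102827622 * 0.6306033968 = 1.7161525026
Term 3 = 0 (no dividend yield, q = 0)
Theta = -3.0129141553 + (1.7161525026) + (0.0000000000) = -1.296762

Answer: Theta = -1.296762


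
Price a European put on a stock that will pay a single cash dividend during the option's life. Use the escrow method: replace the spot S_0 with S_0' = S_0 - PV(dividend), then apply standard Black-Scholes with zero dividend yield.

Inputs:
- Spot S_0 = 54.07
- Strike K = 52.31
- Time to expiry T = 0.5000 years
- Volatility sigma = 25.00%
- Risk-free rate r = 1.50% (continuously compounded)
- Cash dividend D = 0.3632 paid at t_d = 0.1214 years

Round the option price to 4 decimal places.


Answer: Price = 2.8934

Derivation:
PV(D) = D * exp(-r * t_d) = 0.3632 * 0.99818066 = 0.36253921
S_0' = S_0 - PV(D) = 54.0700 - 0.36253921 = 53.70746079
d1 = (ln(S_0'/K) + (r + sigma^2/2)*T) / (sigma*sqrt(T)) = 0.27995415
d2 = d1 - sigma*sqrt(T) = 0.10317745
exp(-rT) = 0.99252805
N(-d1) = 0.38975634; N(-d2) = 0.45891107
P = K * exp(-rT) * N(-d2) - S_0' * N(-d1) = 52.3100 * 0.99252805 * 0.45891107 - 53.70746079 * 0.38975634 = 2.8934


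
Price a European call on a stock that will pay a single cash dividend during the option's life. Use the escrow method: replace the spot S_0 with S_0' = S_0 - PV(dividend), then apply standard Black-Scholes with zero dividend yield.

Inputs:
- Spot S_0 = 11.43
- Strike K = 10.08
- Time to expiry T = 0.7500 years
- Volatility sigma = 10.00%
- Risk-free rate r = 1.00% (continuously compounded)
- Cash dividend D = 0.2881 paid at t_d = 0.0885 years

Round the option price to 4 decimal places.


Answer: Price = 1.1843

Derivation:
PV(D) = D * exp(-r * t_d) = 0.2881 * 0.99911539 = 0.28784514
S_0' = S_0 - PV(D) = 11.4300 - 0.28784514 = 11.14215486
d1 = (ln(S_0'/K) + (r + sigma^2/2)*T) / (sigma*sqrt(T)) = 1.28671038
d2 = d1 - sigma*sqrt(T) = 1.20010783
exp(-rT) = 0.99252805
N(d1) = 0.90090237; N(d2) = 0.88495127
C = S_0' * N(d1) - K * exp(-rT) * N(d2) = 11.14215486 * 0.90090237 - 10.0800 * 0.99252805 * 0.88495127 = 1.1843


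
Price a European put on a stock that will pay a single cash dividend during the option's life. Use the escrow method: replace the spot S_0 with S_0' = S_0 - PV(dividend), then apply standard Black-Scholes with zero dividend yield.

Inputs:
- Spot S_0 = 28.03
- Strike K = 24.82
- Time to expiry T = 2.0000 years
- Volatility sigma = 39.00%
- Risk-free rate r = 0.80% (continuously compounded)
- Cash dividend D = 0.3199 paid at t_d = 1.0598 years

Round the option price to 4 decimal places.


PV(D) = D * exp(-r * t_d) = 0.3199 * 0.99155744 = 0.31719923
S_0' = S_0 - PV(D) = 28.0300 - 0.31719923 = 27.71280077
d1 = (ln(S_0'/K) + (r + sigma^2/2)*T) / (sigma*sqrt(T)) = 0.50466510
d2 = d1 - sigma*sqrt(T) = -0.04687819
exp(-rT) = 0.98412732
N(-d1) = 0.30689704; N(-d2) = 0.51869484
P = K * exp(-rT) * N(-d2) - S_0' * N(-d1) = 24.8200 * 0.98412732 * 0.51869484 - 27.71280077 * 0.30689704 = 4.1647

Answer: Price = 4.1647


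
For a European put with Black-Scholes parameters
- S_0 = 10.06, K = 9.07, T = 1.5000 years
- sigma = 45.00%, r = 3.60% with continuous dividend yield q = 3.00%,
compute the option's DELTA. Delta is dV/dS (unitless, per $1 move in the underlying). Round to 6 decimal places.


Answer: Delta = -0.301772

Derivation:
d1 = 0.4798639323; d2 = -0.0712712598
phi(d1) = 0.3555557467; exp(-qT) = 0.9559974818; exp(-rT) = 0.9474321065
N(-d1) = 0.3156620746
Delta = -exp(-qT) * N(-d1) = -0.9559974818 * 0.3156620746 = -0.301772


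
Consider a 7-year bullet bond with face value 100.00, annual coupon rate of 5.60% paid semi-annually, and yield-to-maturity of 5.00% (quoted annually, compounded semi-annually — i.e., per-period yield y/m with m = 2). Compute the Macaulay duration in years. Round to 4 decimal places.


Coupon per period c = face * coupon_rate / m = 2.800000
Periods per year m = 2; per-period yield y/m = 0.025000
Number of cashflows N = 14
Cashflows (t years, CF_t, discount factor 1/(1+y/m)^(m*t), PV):
  t = 0.5000: CF_t = 2.800000, DF = 0.975610, PV = 2.731707
  t = 1.0000: CF_t = 2.800000, DF = 0.951814, PV = 2.665080
  t = 1.5000: CF_t = 2.800000, DF = 0.928599, PV = 2.600078
  t = 2.0000: CF_t = 2.800000, DF = 0.905951, PV = 2.536662
  t = 2.5000: CF_t = 2.800000, DF = 0.883854, PV = 2.474792
  t = 3.0000: CF_t = 2.800000, DF = 0.862297, PV = 2.414431
  t = 3.5000: CF_t = 2.800000, DF = 0.841265, PV = 2.355543
  t = 4.0000: CF_t = 2.800000, DF = 0.820747, PV = 2.298090
  t = 4.5000: CF_t = 2.800000, DF = 0.800728, PV = 2.242039
  t = 5.0000: CF_t = 2.800000, DF = 0.781198, PV = 2.187356
  t = 5.5000: CF_t = 2.800000, DF = 0.762145, PV = 2.134005
  t = 6.0000: CF_t = 2.800000, DF = 0.743556, PV = 2.081956
  t = 6.5000: CF_t = 2.800000, DF = 0.725420, PV = 2.031177
  t = 7.0000: CF_t = 102.800000, DF = 0.707727, PV = 72.754356
Price P = sum_t PV_t = 103.507274
Macaulay numerator sum_t t * PV_t:
  t * PV_t at t = 0.5000: 1.365854
  t * PV_t at t = 1.0000: 2.665080
  t * PV_t at t = 1.5000: 3.900118
  t * PV_t at t = 2.0000: 5.073324
  t * PV_t at t = 2.5000: 6.186980
  t * PV_t at t = 3.0000: 7.243294
  t * PV_t at t = 3.5000: 8.244399
  t * PV_t at t = 4.0000: 9.192362
  t * PV_t at t = 4.5000: 10.089177
  t * PV_t at t = 5.0000: 10.936778
  t * PV_t at t = 5.5000: 11.737030
  t * PV_t at t = 6.0000: 12.491739
  t * PV_t at t = 6.5000: 13.202651
  t * PV_t at t = 7.0000: 509.280490
Macaulay duration D = (sum_t t * PV_t) / P = 611.609274 / 103.507274 = 5.908853

Answer: Macaulay duration = 5.9089 years


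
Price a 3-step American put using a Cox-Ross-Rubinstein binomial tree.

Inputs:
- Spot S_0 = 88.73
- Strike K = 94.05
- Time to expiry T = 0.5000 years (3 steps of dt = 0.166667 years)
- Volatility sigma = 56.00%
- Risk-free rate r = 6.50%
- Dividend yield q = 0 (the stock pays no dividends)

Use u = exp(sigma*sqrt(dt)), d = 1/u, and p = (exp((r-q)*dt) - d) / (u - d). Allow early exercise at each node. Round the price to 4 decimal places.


dt = T/N = 0.166667
u = exp(sigma*sqrt(dt)) = 1.256863; d = 1/u = 0.795632
p = (exp((r-q)*dt) - d) / (u - d) = 0.466708
Discount per step: exp(-r*dt) = 0.989225
Stock lattice S(k, i) with i counting down-moves:
  k=0: S(0,0) = 88.7300
  k=1: S(1,0) = 111.5215; S(1,1) = 70.5964
  k=2: S(2,0) = 140.1672; S(2,1) = 88.7300; S(2,2) = 56.1687
  k=3: S(3,0) = 176.1710; S(3,1) = 111.5215; S(3,2) = 70.5964; S(3,3) = 44.6896
Terminal payoffs V(N, i) = max(K - S_T, 0):
  V(3,0) = 0.000000; V(3,1) = 0.000000; V(3,2) = 23.453610; V(3,3) = 49.360395
Backward induction: V(k, i) = exp(-r*dt) * [p * V(k+1, i) + (1-p) * V(k+1, i+1)]; then take max(V_cont, immediate exercise) for American.
  V(2,0) = exp(-r*dt) * [p*0.000000 + (1-p)*0.000000] = 0.000000; exercise = 0.000000; V(2,0) = max -> 0.000000
  V(2,1) = exp(-r*dt) * [p*0.000000 + (1-p)*23.453610] = 12.372845; exercise = 5.320000; V(2,1) = max -> 12.372845
  V(2,2) = exp(-r*dt) * [p*23.453610 + (1-p)*49.360395] = 36.867907; exercise = 37.881283; V(2,2) = max -> 37.881283
  V(1,0) = exp(-r*dt) * [p*0.000000 + (1-p)*12.372845] = 6.527238; exercise = 0.000000; V(1,0) = max -> 6.527238
  V(1,1) = exp(-r*dt) * [p*12.372845 + (1-p)*37.881283] = 25.696390; exercise = 23.453610; V(1,1) = max -> 25.696390
  V(0,0) = exp(-r*dt) * [p*6.527238 + (1-p)*25.696390] = 16.569506; exercise = 5.320000; V(0,0) = max -> 16.569506

Answer: Price = V(0,0) = 16.5695


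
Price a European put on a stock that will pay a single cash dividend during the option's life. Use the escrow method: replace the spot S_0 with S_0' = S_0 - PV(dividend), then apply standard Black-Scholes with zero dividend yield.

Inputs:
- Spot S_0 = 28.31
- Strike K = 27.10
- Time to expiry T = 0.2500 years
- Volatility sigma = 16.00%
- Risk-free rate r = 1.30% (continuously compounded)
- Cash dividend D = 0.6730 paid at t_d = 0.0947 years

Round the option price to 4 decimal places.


Answer: Price = 0.5944

Derivation:
PV(D) = D * exp(-r * t_d) = 0.6730 * 0.99876966 = 0.67217198
S_0' = S_0 - PV(D) = 28.3100 - 0.67217198 = 27.63782802
d1 = (ln(S_0'/K) + (r + sigma^2/2)*T) / (sigma*sqrt(T)) = 0.32627109
d2 = d1 - sigma*sqrt(T) = 0.24627109
exp(-rT) = 0.99675528
N(-d1) = 0.37210963; N(-d2) = 0.40273620
P = K * exp(-rT) * N(-d2) - S_0' * N(-d1) = 27.1000 * 0.99675528 * 0.40273620 - 27.63782802 * 0.37210963 = 0.5944


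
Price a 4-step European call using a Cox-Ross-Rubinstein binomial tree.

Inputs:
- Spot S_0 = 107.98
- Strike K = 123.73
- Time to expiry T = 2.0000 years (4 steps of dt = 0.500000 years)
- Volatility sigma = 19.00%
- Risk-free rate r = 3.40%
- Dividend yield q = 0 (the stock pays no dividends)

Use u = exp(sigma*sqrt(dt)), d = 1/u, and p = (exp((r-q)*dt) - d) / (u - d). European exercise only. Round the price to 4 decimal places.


dt = T/N = 0.500000
u = exp(sigma*sqrt(dt)) = 1.143793; d = 1/u = 0.874284
p = (exp((r-q)*dt) - d) / (u - d) = 0.530080
Discount per step: exp(-r*dt) = 0.983144
Stock lattice S(k, i) with i counting down-moves:
  k=0: S(0,0) = 107.9800
  k=1: S(1,0) = 123.5068; S(1,1) = 94.4052
  k=2: S(2,0) = 141.2663; S(2,1) = 107.9800; S(2,2) = 82.5369
  k=3: S(3,0) = 161.5794; S(3,1) = 123.5068; S(3,2) = 94.4052; S(3,3) = 72.1607
  k=4: S(4,0) = 184.8135; S(4,1) = 141.2663; S(4,2) = 107.9800; S(4,3) = 82.5369; S(4,4) = 63.0889
Terminal payoffs V(N, i) = max(S_T - K, 0):
  V(4,0) = 61.083494; V(4,1) = 17.536277; V(4,2) = 0.000000; V(4,3) = 0.000000; V(4,4) = 0.000000
Backward induction: V(k, i) = exp(-r*dt) * [p * V(k+1, i) + (1-p) * V(k+1, i+1)].
  V(3,0) = exp(-r*dt) * [p*61.083494 + (1-p)*17.536277] = 39.935069
  V(3,1) = exp(-r*dt) * [p*17.536277 + (1-p)*0.000000] = 9.138933
  V(3,2) = exp(-r*dt) * [p*0.000000 + (1-p)*0.000000] = 0.000000
  V(3,3) = exp(-r*dt) * [p*0.000000 + (1-p)*0.000000] = 0.000000
  V(2,0) = exp(-r*dt) * [p*39.935069 + (1-p)*9.138933] = 25.034118
  V(2,1) = exp(-r*dt) * [p*9.138933 + (1-p)*0.000000] = 4.762704
  V(2,2) = exp(-r*dt) * [p*0.000000 + (1-p)*0.000000] = 0.000000
  V(1,0) = exp(-r*dt) * [p*25.034118 + (1-p)*4.762704] = 15.246756
  V(1,1) = exp(-r*dt) * [p*4.762704 + (1-p)*0.000000] = 2.482056
  V(0,0) = exp(-r*dt) * [p*15.246756 + (1-p)*2.482056] = 9.092470

Answer: Price = V(0,0) = 9.0925


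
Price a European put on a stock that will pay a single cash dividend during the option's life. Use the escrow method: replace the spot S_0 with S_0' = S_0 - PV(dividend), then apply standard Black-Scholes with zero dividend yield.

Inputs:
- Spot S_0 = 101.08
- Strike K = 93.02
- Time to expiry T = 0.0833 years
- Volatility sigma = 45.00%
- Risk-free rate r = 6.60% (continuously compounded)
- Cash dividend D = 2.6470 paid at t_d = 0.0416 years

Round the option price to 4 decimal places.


Answer: Price = 2.5325

Derivation:
PV(D) = D * exp(-r * t_d) = 2.6470 * 0.99725817 = 2.63974236
S_0' = S_0 - PV(D) = 101.0800 - 2.63974236 = 98.44025764
d1 = (ln(S_0'/K) + (r + sigma^2/2)*T) / (sigma*sqrt(T)) = 0.54333557
d2 = d1 - sigma*sqrt(T) = 0.41345775
exp(-rT) = 0.99451729
N(-d1) = 0.29344939; N(-d2) = 0.33963564
P = K * exp(-rT) * N(-d2) - S_0' * N(-d1) = 93.0200 * 0.99451729 * 0.33963564 - 98.44025764 * 0.29344939 = 2.5325


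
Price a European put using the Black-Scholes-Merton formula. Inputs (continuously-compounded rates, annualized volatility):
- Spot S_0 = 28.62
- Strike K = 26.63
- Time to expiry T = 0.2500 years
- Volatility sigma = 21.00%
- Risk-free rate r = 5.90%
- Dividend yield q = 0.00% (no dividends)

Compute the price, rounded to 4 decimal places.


d1 = (ln(S/K) + (r - q + 0.5*sigma^2) * T) / (sigma * sqrt(T)) = 0.87933214
d2 = d1 - sigma * sqrt(T) = 0.77433214
exp(-rT) = 0.98535825; exp(-qT) = 1.00000000
P = K * exp(-rT) * N(-d2) - S_0 * exp(-qT) * N(-d1)
N(-d1) = 0.18961061; N(-d2) = 0.21936720
P = 26.6300 * 0.98535825 * 0.21936720 - 28.6200 * 1.00000000 * 0.18961061 = 0.3296

Answer: Price = 0.3296
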